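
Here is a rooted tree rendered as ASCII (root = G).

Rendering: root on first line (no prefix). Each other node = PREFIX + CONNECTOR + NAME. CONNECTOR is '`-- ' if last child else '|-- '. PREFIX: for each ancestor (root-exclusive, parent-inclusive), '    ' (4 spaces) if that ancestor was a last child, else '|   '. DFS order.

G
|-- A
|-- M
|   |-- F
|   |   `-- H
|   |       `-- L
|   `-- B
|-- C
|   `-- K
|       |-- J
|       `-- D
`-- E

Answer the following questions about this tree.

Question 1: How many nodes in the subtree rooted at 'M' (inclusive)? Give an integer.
Answer: 5

Derivation:
Subtree rooted at M contains: B, F, H, L, M
Count = 5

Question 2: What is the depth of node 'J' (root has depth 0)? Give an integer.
Path from root to J: G -> C -> K -> J
Depth = number of edges = 3

Answer: 3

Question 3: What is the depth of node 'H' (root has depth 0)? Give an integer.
Path from root to H: G -> M -> F -> H
Depth = number of edges = 3

Answer: 3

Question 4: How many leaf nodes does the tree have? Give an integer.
Leaves (nodes with no children): A, B, D, E, J, L

Answer: 6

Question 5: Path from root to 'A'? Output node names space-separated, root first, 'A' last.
Walk down from root: G -> A

Answer: G A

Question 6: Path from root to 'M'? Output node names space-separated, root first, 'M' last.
Answer: G M

Derivation:
Walk down from root: G -> M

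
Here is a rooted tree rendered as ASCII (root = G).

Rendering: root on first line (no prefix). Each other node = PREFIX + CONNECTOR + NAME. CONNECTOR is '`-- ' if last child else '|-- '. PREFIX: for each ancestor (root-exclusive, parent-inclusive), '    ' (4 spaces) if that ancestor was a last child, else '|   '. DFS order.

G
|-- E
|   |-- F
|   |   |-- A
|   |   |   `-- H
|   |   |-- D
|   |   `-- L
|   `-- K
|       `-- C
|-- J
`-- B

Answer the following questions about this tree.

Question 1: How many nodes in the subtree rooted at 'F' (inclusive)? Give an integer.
Answer: 5

Derivation:
Subtree rooted at F contains: A, D, F, H, L
Count = 5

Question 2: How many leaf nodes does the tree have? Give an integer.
Answer: 6

Derivation:
Leaves (nodes with no children): B, C, D, H, J, L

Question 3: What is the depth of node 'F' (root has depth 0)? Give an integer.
Answer: 2

Derivation:
Path from root to F: G -> E -> F
Depth = number of edges = 2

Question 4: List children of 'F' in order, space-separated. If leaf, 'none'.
Answer: A D L

Derivation:
Node F's children (from adjacency): A, D, L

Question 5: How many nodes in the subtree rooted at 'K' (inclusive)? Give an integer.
Answer: 2

Derivation:
Subtree rooted at K contains: C, K
Count = 2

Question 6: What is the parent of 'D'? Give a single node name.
Answer: F

Derivation:
Scan adjacency: D appears as child of F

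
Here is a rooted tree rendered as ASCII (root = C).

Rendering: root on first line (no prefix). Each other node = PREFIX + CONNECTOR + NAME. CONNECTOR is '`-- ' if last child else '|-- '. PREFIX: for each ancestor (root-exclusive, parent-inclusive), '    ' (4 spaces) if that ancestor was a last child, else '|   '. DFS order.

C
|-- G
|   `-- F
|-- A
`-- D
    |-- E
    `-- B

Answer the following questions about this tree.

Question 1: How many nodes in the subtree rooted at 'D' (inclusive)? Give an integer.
Answer: 3

Derivation:
Subtree rooted at D contains: B, D, E
Count = 3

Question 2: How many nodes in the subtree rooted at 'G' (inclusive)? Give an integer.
Answer: 2

Derivation:
Subtree rooted at G contains: F, G
Count = 2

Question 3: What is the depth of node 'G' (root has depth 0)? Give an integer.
Answer: 1

Derivation:
Path from root to G: C -> G
Depth = number of edges = 1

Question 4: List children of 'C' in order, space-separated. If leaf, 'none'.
Node C's children (from adjacency): G, A, D

Answer: G A D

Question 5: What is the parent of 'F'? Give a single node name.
Answer: G

Derivation:
Scan adjacency: F appears as child of G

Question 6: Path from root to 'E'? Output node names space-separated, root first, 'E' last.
Walk down from root: C -> D -> E

Answer: C D E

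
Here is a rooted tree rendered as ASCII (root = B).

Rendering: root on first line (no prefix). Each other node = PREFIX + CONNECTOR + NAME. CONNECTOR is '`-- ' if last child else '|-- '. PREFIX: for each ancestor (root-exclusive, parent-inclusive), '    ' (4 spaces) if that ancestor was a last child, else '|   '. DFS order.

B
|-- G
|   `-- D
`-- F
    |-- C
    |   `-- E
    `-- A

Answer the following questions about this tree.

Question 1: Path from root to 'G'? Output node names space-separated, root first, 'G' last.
Answer: B G

Derivation:
Walk down from root: B -> G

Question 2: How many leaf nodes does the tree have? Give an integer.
Leaves (nodes with no children): A, D, E

Answer: 3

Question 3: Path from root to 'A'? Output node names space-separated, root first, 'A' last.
Answer: B F A

Derivation:
Walk down from root: B -> F -> A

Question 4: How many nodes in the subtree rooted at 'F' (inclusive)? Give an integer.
Answer: 4

Derivation:
Subtree rooted at F contains: A, C, E, F
Count = 4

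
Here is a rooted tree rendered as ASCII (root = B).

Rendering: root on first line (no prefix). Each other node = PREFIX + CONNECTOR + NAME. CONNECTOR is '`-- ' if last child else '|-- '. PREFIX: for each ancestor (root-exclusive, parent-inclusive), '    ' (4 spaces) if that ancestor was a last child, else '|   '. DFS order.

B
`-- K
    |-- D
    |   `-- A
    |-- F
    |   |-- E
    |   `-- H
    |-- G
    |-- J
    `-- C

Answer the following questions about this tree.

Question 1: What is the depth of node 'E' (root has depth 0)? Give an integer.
Path from root to E: B -> K -> F -> E
Depth = number of edges = 3

Answer: 3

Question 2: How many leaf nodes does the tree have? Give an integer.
Answer: 6

Derivation:
Leaves (nodes with no children): A, C, E, G, H, J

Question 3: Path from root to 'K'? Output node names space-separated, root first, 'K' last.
Walk down from root: B -> K

Answer: B K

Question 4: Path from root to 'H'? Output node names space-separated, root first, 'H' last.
Answer: B K F H

Derivation:
Walk down from root: B -> K -> F -> H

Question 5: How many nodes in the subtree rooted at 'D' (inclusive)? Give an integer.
Answer: 2

Derivation:
Subtree rooted at D contains: A, D
Count = 2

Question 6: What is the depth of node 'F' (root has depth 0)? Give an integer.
Path from root to F: B -> K -> F
Depth = number of edges = 2

Answer: 2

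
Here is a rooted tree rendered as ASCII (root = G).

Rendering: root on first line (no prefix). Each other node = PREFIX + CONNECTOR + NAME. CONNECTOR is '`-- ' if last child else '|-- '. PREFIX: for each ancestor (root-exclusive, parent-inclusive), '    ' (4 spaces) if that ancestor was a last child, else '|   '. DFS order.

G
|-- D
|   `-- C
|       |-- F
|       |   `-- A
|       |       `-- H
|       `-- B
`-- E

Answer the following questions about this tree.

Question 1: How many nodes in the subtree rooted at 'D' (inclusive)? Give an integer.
Answer: 6

Derivation:
Subtree rooted at D contains: A, B, C, D, F, H
Count = 6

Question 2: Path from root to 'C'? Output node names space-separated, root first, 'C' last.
Answer: G D C

Derivation:
Walk down from root: G -> D -> C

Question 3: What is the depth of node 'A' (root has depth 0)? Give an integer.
Answer: 4

Derivation:
Path from root to A: G -> D -> C -> F -> A
Depth = number of edges = 4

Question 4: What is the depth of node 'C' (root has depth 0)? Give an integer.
Path from root to C: G -> D -> C
Depth = number of edges = 2

Answer: 2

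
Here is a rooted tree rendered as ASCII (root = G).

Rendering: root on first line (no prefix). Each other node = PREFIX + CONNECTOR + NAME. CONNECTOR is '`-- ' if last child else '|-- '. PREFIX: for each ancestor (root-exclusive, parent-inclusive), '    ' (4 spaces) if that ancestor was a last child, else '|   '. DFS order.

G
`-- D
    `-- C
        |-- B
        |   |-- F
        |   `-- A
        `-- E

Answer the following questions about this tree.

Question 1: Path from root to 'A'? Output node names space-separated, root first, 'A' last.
Walk down from root: G -> D -> C -> B -> A

Answer: G D C B A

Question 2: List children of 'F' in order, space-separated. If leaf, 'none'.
Node F's children (from adjacency): (leaf)

Answer: none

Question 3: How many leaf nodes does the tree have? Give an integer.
Leaves (nodes with no children): A, E, F

Answer: 3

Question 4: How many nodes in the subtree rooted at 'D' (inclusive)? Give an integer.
Answer: 6

Derivation:
Subtree rooted at D contains: A, B, C, D, E, F
Count = 6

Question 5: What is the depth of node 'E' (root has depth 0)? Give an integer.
Path from root to E: G -> D -> C -> E
Depth = number of edges = 3

Answer: 3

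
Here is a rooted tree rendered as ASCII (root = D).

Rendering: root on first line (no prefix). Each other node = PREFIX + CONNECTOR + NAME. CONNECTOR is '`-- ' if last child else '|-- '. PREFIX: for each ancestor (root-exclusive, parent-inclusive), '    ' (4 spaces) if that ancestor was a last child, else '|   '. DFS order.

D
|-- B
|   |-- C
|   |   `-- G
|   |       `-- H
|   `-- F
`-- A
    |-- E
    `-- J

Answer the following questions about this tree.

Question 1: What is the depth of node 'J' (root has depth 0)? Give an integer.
Answer: 2

Derivation:
Path from root to J: D -> A -> J
Depth = number of edges = 2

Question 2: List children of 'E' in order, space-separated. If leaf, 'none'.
Answer: none

Derivation:
Node E's children (from adjacency): (leaf)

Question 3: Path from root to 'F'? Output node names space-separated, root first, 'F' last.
Walk down from root: D -> B -> F

Answer: D B F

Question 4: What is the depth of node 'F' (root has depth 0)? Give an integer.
Path from root to F: D -> B -> F
Depth = number of edges = 2

Answer: 2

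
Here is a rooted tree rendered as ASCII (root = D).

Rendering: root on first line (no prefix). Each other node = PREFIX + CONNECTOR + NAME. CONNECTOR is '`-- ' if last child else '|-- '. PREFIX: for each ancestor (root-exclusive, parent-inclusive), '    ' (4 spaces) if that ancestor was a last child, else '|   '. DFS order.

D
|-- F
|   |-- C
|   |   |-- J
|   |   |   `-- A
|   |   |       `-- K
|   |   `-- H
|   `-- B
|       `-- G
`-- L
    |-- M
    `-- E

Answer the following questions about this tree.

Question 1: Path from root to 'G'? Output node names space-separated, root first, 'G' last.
Walk down from root: D -> F -> B -> G

Answer: D F B G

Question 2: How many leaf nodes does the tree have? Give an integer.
Leaves (nodes with no children): E, G, H, K, M

Answer: 5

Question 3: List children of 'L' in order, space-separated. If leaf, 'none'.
Node L's children (from adjacency): M, E

Answer: M E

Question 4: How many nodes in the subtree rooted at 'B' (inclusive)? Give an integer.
Subtree rooted at B contains: B, G
Count = 2

Answer: 2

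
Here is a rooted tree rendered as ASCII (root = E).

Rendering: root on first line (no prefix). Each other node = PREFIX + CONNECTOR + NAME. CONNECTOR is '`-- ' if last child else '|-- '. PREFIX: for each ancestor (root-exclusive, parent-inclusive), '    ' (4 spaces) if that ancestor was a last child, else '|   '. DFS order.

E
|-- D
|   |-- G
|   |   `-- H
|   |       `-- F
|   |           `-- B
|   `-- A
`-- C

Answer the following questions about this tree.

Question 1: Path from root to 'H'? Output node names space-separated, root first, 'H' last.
Walk down from root: E -> D -> G -> H

Answer: E D G H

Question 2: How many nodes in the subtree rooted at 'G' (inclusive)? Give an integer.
Subtree rooted at G contains: B, F, G, H
Count = 4

Answer: 4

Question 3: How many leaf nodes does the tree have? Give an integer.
Leaves (nodes with no children): A, B, C

Answer: 3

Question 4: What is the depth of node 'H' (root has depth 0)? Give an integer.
Path from root to H: E -> D -> G -> H
Depth = number of edges = 3

Answer: 3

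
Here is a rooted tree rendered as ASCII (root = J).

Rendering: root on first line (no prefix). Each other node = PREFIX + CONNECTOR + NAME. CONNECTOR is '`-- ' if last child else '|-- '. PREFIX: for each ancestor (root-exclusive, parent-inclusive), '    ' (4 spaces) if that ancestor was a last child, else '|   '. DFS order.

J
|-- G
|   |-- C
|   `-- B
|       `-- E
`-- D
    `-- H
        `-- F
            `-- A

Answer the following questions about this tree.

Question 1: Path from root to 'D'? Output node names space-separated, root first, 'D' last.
Answer: J D

Derivation:
Walk down from root: J -> D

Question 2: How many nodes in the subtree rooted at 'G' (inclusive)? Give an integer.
Answer: 4

Derivation:
Subtree rooted at G contains: B, C, E, G
Count = 4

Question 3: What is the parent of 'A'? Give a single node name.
Scan adjacency: A appears as child of F

Answer: F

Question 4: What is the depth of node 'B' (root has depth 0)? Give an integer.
Answer: 2

Derivation:
Path from root to B: J -> G -> B
Depth = number of edges = 2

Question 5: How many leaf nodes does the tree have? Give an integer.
Answer: 3

Derivation:
Leaves (nodes with no children): A, C, E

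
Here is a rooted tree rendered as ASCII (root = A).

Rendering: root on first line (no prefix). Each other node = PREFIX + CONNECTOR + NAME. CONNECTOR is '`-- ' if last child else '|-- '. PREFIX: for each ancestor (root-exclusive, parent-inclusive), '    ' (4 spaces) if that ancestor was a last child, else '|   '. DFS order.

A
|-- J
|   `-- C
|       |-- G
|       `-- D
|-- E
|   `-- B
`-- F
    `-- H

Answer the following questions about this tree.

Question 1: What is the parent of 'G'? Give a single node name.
Scan adjacency: G appears as child of C

Answer: C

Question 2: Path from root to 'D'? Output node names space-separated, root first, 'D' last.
Walk down from root: A -> J -> C -> D

Answer: A J C D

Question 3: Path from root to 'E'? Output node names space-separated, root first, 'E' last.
Walk down from root: A -> E

Answer: A E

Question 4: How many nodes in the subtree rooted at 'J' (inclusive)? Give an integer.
Subtree rooted at J contains: C, D, G, J
Count = 4

Answer: 4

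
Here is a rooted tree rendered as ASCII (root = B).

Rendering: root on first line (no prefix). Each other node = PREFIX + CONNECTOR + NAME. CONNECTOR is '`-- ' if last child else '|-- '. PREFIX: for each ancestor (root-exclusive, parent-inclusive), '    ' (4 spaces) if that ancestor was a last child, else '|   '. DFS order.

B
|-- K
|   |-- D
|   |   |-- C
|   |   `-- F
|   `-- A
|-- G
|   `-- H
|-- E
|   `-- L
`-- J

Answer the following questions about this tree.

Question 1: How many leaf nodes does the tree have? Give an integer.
Leaves (nodes with no children): A, C, F, H, J, L

Answer: 6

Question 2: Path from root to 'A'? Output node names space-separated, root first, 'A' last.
Walk down from root: B -> K -> A

Answer: B K A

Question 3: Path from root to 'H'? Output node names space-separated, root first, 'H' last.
Walk down from root: B -> G -> H

Answer: B G H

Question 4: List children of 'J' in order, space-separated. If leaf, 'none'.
Answer: none

Derivation:
Node J's children (from adjacency): (leaf)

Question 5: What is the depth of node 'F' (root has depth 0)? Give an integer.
Path from root to F: B -> K -> D -> F
Depth = number of edges = 3

Answer: 3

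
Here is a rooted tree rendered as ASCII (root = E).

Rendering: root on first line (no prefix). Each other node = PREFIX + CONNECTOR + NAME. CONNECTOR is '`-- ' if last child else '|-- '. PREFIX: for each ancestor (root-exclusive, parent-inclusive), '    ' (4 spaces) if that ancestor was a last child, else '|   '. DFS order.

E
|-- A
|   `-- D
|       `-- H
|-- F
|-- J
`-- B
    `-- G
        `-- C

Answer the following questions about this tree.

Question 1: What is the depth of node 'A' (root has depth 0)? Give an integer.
Answer: 1

Derivation:
Path from root to A: E -> A
Depth = number of edges = 1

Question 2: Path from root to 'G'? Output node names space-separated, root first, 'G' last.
Walk down from root: E -> B -> G

Answer: E B G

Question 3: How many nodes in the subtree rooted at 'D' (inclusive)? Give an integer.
Answer: 2

Derivation:
Subtree rooted at D contains: D, H
Count = 2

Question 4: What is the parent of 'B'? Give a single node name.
Scan adjacency: B appears as child of E

Answer: E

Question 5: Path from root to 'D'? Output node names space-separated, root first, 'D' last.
Walk down from root: E -> A -> D

Answer: E A D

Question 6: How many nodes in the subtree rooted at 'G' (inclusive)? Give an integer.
Subtree rooted at G contains: C, G
Count = 2

Answer: 2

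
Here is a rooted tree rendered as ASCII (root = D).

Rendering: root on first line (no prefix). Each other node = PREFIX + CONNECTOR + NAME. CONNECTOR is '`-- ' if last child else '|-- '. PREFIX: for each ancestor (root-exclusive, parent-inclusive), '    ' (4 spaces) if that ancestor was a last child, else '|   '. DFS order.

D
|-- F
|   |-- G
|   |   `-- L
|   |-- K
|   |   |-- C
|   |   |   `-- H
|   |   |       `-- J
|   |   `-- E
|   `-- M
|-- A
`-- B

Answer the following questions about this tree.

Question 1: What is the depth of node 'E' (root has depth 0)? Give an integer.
Answer: 3

Derivation:
Path from root to E: D -> F -> K -> E
Depth = number of edges = 3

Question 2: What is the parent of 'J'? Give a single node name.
Scan adjacency: J appears as child of H

Answer: H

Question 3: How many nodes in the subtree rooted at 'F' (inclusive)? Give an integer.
Subtree rooted at F contains: C, E, F, G, H, J, K, L, M
Count = 9

Answer: 9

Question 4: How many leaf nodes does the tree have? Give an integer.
Leaves (nodes with no children): A, B, E, J, L, M

Answer: 6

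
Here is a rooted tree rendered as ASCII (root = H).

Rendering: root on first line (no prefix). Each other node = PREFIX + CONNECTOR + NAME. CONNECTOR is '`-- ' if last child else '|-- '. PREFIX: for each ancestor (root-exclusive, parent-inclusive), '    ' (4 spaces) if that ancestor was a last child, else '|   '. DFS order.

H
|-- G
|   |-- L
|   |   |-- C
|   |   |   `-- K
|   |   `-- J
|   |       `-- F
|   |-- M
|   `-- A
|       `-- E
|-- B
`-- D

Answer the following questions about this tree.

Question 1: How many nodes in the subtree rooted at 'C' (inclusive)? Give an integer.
Subtree rooted at C contains: C, K
Count = 2

Answer: 2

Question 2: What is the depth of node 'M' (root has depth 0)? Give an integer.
Path from root to M: H -> G -> M
Depth = number of edges = 2

Answer: 2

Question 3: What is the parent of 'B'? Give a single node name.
Scan adjacency: B appears as child of H

Answer: H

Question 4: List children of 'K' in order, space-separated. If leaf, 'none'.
Answer: none

Derivation:
Node K's children (from adjacency): (leaf)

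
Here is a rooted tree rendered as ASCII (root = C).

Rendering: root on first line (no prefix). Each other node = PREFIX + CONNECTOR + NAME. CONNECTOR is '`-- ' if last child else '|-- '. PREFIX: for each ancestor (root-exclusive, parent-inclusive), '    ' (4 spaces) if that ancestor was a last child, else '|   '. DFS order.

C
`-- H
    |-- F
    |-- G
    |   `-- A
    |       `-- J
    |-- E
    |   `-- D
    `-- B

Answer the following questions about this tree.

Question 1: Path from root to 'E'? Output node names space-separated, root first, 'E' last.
Answer: C H E

Derivation:
Walk down from root: C -> H -> E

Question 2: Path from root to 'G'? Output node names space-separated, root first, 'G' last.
Walk down from root: C -> H -> G

Answer: C H G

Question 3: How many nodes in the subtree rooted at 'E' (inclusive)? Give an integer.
Answer: 2

Derivation:
Subtree rooted at E contains: D, E
Count = 2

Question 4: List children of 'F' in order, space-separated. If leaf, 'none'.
Answer: none

Derivation:
Node F's children (from adjacency): (leaf)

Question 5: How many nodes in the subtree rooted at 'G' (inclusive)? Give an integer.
Subtree rooted at G contains: A, G, J
Count = 3

Answer: 3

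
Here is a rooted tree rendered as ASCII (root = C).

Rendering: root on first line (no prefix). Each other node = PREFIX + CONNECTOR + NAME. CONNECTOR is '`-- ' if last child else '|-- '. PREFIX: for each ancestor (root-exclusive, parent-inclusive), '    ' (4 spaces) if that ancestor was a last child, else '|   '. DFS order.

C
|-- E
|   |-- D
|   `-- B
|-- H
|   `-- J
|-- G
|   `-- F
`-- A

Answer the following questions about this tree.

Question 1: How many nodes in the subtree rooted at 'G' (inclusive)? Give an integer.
Answer: 2

Derivation:
Subtree rooted at G contains: F, G
Count = 2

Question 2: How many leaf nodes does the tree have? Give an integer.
Leaves (nodes with no children): A, B, D, F, J

Answer: 5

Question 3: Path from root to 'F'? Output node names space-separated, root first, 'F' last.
Walk down from root: C -> G -> F

Answer: C G F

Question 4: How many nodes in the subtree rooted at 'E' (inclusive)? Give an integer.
Answer: 3

Derivation:
Subtree rooted at E contains: B, D, E
Count = 3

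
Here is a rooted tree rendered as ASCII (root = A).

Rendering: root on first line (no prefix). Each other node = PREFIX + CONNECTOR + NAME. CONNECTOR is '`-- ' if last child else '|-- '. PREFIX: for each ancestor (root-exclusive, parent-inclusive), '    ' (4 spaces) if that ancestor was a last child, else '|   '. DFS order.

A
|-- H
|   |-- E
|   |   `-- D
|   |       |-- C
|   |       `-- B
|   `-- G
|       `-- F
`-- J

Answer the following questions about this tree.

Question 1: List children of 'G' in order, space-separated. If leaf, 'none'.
Node G's children (from adjacency): F

Answer: F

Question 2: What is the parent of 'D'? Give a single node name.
Scan adjacency: D appears as child of E

Answer: E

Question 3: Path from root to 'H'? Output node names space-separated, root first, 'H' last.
Answer: A H

Derivation:
Walk down from root: A -> H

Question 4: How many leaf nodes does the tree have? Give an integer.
Leaves (nodes with no children): B, C, F, J

Answer: 4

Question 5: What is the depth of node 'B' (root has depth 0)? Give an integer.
Path from root to B: A -> H -> E -> D -> B
Depth = number of edges = 4

Answer: 4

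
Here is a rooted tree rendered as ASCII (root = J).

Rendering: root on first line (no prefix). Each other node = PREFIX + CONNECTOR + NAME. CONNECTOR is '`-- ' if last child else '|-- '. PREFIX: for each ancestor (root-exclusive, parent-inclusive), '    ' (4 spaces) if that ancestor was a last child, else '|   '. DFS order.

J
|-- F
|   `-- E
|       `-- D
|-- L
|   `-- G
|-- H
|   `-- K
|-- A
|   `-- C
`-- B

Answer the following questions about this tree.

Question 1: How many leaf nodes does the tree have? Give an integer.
Answer: 5

Derivation:
Leaves (nodes with no children): B, C, D, G, K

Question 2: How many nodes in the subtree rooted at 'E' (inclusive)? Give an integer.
Subtree rooted at E contains: D, E
Count = 2

Answer: 2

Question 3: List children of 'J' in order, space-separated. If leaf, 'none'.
Node J's children (from adjacency): F, L, H, A, B

Answer: F L H A B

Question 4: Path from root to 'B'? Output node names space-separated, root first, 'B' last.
Walk down from root: J -> B

Answer: J B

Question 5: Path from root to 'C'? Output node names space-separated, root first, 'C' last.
Walk down from root: J -> A -> C

Answer: J A C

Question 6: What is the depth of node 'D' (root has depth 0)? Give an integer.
Answer: 3

Derivation:
Path from root to D: J -> F -> E -> D
Depth = number of edges = 3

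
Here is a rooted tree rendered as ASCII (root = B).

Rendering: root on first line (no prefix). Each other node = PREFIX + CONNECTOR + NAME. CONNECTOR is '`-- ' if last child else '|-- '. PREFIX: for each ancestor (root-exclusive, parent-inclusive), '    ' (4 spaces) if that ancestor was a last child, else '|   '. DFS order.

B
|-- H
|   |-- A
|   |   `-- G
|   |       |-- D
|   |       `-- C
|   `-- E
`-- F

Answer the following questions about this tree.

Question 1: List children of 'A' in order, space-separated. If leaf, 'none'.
Answer: G

Derivation:
Node A's children (from adjacency): G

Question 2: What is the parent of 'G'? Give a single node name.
Scan adjacency: G appears as child of A

Answer: A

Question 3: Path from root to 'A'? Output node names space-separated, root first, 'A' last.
Walk down from root: B -> H -> A

Answer: B H A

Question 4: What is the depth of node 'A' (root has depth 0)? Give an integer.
Path from root to A: B -> H -> A
Depth = number of edges = 2

Answer: 2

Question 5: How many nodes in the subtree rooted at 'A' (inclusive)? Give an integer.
Answer: 4

Derivation:
Subtree rooted at A contains: A, C, D, G
Count = 4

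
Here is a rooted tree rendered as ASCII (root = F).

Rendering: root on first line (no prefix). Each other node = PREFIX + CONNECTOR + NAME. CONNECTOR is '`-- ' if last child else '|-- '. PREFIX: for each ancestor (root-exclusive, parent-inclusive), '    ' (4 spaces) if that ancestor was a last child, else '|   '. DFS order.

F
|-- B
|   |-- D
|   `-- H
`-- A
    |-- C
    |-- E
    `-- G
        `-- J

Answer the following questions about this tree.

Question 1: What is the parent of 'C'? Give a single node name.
Scan adjacency: C appears as child of A

Answer: A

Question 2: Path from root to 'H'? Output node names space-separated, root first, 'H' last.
Walk down from root: F -> B -> H

Answer: F B H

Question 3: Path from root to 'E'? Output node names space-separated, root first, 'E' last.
Walk down from root: F -> A -> E

Answer: F A E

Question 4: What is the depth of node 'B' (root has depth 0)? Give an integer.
Path from root to B: F -> B
Depth = number of edges = 1

Answer: 1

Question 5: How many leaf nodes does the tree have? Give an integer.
Answer: 5

Derivation:
Leaves (nodes with no children): C, D, E, H, J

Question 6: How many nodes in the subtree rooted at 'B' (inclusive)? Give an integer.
Answer: 3

Derivation:
Subtree rooted at B contains: B, D, H
Count = 3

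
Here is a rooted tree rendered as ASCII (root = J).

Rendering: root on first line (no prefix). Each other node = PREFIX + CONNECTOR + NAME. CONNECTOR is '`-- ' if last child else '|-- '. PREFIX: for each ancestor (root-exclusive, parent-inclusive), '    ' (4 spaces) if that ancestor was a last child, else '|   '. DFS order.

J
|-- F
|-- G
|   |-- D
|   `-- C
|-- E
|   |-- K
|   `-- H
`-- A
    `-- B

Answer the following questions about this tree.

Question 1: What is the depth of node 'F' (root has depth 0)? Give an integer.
Answer: 1

Derivation:
Path from root to F: J -> F
Depth = number of edges = 1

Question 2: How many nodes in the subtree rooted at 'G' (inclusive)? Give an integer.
Subtree rooted at G contains: C, D, G
Count = 3

Answer: 3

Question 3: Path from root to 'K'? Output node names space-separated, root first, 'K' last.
Answer: J E K

Derivation:
Walk down from root: J -> E -> K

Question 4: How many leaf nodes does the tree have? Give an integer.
Leaves (nodes with no children): B, C, D, F, H, K

Answer: 6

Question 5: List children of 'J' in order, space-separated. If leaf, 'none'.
Answer: F G E A

Derivation:
Node J's children (from adjacency): F, G, E, A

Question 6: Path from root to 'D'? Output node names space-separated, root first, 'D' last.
Answer: J G D

Derivation:
Walk down from root: J -> G -> D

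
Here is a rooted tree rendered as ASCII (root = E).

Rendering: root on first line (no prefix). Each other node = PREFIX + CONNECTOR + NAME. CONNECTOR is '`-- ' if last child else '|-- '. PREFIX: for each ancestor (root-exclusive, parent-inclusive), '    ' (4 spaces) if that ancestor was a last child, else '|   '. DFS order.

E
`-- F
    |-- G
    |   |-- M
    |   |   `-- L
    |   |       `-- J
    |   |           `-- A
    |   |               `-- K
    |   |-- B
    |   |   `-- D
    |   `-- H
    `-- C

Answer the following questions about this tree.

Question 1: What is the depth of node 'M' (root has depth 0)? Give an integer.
Answer: 3

Derivation:
Path from root to M: E -> F -> G -> M
Depth = number of edges = 3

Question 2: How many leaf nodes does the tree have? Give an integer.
Answer: 4

Derivation:
Leaves (nodes with no children): C, D, H, K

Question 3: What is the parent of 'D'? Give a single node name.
Answer: B

Derivation:
Scan adjacency: D appears as child of B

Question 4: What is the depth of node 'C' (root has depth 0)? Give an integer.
Answer: 2

Derivation:
Path from root to C: E -> F -> C
Depth = number of edges = 2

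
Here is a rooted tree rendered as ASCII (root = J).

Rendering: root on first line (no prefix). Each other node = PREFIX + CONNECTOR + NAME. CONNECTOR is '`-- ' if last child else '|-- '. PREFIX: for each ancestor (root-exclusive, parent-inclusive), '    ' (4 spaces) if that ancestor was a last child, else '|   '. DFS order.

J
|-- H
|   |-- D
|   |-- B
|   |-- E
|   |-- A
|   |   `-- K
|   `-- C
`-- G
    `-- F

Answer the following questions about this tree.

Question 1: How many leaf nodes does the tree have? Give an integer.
Answer: 6

Derivation:
Leaves (nodes with no children): B, C, D, E, F, K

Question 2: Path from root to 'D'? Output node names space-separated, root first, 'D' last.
Answer: J H D

Derivation:
Walk down from root: J -> H -> D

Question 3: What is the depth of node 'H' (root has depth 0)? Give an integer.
Path from root to H: J -> H
Depth = number of edges = 1

Answer: 1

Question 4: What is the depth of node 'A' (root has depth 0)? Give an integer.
Path from root to A: J -> H -> A
Depth = number of edges = 2

Answer: 2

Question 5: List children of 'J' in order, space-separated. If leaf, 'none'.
Answer: H G

Derivation:
Node J's children (from adjacency): H, G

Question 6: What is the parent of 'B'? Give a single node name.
Answer: H

Derivation:
Scan adjacency: B appears as child of H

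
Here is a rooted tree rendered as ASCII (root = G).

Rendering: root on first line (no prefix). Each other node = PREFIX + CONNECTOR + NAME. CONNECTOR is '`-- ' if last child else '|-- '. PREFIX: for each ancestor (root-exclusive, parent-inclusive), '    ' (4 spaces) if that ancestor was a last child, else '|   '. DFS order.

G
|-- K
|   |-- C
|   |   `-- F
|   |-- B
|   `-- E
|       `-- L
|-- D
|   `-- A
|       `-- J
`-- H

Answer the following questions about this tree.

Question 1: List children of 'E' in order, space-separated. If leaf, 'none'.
Node E's children (from adjacency): L

Answer: L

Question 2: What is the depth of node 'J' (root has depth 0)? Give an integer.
Path from root to J: G -> D -> A -> J
Depth = number of edges = 3

Answer: 3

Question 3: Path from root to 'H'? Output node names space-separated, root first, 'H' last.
Answer: G H

Derivation:
Walk down from root: G -> H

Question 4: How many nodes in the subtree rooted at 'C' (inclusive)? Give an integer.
Answer: 2

Derivation:
Subtree rooted at C contains: C, F
Count = 2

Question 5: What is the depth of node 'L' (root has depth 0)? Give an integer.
Answer: 3

Derivation:
Path from root to L: G -> K -> E -> L
Depth = number of edges = 3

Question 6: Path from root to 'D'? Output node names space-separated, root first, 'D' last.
Answer: G D

Derivation:
Walk down from root: G -> D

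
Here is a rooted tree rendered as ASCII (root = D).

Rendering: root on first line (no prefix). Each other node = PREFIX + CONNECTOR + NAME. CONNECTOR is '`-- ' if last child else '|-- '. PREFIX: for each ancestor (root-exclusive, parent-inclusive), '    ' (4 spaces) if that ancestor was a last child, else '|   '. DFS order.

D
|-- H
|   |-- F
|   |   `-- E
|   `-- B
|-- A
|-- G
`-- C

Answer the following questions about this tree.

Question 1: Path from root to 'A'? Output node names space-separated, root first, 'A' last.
Answer: D A

Derivation:
Walk down from root: D -> A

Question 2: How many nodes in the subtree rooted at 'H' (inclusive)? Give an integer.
Subtree rooted at H contains: B, E, F, H
Count = 4

Answer: 4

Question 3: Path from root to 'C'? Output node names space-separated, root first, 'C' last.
Answer: D C

Derivation:
Walk down from root: D -> C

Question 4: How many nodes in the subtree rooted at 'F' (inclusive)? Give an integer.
Answer: 2

Derivation:
Subtree rooted at F contains: E, F
Count = 2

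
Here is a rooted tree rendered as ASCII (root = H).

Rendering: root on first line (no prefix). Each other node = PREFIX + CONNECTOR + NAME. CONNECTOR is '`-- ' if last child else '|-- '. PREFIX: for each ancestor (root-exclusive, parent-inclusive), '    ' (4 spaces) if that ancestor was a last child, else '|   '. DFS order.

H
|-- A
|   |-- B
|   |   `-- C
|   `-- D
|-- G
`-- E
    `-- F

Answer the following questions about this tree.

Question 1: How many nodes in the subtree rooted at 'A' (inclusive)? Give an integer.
Answer: 4

Derivation:
Subtree rooted at A contains: A, B, C, D
Count = 4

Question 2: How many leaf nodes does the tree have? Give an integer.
Leaves (nodes with no children): C, D, F, G

Answer: 4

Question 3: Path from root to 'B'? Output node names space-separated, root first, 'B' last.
Answer: H A B

Derivation:
Walk down from root: H -> A -> B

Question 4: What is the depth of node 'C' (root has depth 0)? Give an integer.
Path from root to C: H -> A -> B -> C
Depth = number of edges = 3

Answer: 3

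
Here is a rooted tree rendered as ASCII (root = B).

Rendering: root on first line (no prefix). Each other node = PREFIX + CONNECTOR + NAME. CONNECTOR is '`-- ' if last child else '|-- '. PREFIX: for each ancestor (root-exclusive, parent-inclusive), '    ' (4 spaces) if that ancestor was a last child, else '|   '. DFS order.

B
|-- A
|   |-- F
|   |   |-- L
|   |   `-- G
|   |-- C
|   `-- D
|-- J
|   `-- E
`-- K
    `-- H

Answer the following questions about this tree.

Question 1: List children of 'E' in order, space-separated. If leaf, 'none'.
Node E's children (from adjacency): (leaf)

Answer: none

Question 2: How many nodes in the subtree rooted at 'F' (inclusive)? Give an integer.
Subtree rooted at F contains: F, G, L
Count = 3

Answer: 3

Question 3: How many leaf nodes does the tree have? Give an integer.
Leaves (nodes with no children): C, D, E, G, H, L

Answer: 6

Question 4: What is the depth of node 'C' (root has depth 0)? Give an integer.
Path from root to C: B -> A -> C
Depth = number of edges = 2

Answer: 2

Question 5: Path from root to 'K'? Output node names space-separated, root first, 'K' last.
Walk down from root: B -> K

Answer: B K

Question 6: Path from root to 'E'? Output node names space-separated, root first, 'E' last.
Answer: B J E

Derivation:
Walk down from root: B -> J -> E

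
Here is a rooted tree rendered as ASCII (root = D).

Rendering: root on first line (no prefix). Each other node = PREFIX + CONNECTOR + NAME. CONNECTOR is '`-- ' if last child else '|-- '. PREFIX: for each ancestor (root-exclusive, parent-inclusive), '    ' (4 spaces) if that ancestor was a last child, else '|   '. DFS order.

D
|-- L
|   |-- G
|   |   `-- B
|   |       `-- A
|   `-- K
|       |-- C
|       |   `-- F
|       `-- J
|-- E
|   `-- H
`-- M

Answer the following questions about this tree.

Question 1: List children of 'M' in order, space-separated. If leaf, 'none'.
Answer: none

Derivation:
Node M's children (from adjacency): (leaf)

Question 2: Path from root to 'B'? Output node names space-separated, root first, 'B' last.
Walk down from root: D -> L -> G -> B

Answer: D L G B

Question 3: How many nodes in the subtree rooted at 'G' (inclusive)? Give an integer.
Subtree rooted at G contains: A, B, G
Count = 3

Answer: 3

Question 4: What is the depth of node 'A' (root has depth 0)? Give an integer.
Path from root to A: D -> L -> G -> B -> A
Depth = number of edges = 4

Answer: 4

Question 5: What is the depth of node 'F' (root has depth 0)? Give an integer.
Answer: 4

Derivation:
Path from root to F: D -> L -> K -> C -> F
Depth = number of edges = 4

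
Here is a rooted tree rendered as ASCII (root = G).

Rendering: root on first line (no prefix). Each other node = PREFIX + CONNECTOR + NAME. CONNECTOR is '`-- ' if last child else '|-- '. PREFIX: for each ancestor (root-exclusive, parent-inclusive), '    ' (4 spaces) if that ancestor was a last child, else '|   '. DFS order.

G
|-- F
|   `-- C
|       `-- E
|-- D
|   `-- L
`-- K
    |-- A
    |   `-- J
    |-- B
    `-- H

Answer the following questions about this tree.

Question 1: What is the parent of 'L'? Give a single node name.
Scan adjacency: L appears as child of D

Answer: D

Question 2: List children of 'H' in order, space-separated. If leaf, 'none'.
Node H's children (from adjacency): (leaf)

Answer: none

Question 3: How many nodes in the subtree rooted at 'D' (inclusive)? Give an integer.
Subtree rooted at D contains: D, L
Count = 2

Answer: 2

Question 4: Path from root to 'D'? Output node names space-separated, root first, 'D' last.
Answer: G D

Derivation:
Walk down from root: G -> D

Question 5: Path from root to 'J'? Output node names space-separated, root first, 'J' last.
Walk down from root: G -> K -> A -> J

Answer: G K A J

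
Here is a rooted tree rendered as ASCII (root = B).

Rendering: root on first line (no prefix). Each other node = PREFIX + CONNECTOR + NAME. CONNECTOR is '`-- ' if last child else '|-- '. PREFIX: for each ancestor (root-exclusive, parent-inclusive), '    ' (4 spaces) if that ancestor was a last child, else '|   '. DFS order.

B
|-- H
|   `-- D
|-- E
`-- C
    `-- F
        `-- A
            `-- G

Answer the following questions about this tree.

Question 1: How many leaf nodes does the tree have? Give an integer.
Leaves (nodes with no children): D, E, G

Answer: 3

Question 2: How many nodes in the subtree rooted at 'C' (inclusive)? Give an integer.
Subtree rooted at C contains: A, C, F, G
Count = 4

Answer: 4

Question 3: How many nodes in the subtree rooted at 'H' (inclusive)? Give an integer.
Subtree rooted at H contains: D, H
Count = 2

Answer: 2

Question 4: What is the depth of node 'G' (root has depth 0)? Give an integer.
Path from root to G: B -> C -> F -> A -> G
Depth = number of edges = 4

Answer: 4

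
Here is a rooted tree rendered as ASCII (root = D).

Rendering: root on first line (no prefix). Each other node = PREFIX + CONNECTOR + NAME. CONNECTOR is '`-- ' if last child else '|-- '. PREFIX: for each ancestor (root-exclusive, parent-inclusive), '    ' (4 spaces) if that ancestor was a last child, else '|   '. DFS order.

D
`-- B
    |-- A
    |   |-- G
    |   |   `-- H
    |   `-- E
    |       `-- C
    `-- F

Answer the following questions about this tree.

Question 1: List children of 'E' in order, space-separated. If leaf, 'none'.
Answer: C

Derivation:
Node E's children (from adjacency): C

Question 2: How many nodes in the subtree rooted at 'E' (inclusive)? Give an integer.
Answer: 2

Derivation:
Subtree rooted at E contains: C, E
Count = 2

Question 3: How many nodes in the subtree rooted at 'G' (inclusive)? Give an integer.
Answer: 2

Derivation:
Subtree rooted at G contains: G, H
Count = 2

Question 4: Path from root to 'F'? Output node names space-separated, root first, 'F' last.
Answer: D B F

Derivation:
Walk down from root: D -> B -> F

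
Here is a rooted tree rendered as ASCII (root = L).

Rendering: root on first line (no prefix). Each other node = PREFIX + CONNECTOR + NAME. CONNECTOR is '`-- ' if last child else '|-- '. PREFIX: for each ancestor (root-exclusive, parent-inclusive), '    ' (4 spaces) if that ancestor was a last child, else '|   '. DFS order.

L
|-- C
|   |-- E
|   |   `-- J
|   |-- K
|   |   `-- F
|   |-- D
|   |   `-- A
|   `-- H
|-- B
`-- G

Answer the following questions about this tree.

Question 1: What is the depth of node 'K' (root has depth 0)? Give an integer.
Path from root to K: L -> C -> K
Depth = number of edges = 2

Answer: 2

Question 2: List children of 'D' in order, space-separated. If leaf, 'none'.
Node D's children (from adjacency): A

Answer: A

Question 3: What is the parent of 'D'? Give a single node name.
Scan adjacency: D appears as child of C

Answer: C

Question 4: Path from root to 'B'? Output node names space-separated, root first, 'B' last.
Walk down from root: L -> B

Answer: L B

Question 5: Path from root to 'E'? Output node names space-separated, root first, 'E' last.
Walk down from root: L -> C -> E

Answer: L C E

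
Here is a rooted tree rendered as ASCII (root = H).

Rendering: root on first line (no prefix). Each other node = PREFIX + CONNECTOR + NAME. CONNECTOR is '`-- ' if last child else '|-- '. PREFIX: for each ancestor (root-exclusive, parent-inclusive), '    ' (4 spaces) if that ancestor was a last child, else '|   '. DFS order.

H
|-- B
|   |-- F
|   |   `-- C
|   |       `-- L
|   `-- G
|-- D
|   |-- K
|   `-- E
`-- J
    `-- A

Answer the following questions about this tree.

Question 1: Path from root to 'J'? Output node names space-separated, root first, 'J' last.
Walk down from root: H -> J

Answer: H J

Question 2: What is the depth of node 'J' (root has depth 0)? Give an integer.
Path from root to J: H -> J
Depth = number of edges = 1

Answer: 1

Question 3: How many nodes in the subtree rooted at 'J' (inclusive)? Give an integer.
Subtree rooted at J contains: A, J
Count = 2

Answer: 2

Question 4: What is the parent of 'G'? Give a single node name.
Answer: B

Derivation:
Scan adjacency: G appears as child of B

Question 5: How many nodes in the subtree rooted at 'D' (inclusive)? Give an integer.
Answer: 3

Derivation:
Subtree rooted at D contains: D, E, K
Count = 3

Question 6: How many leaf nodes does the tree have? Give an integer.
Leaves (nodes with no children): A, E, G, K, L

Answer: 5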